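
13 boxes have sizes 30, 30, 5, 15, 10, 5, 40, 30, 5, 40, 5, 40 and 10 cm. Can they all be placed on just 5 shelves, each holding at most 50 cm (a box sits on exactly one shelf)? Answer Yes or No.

No

Total = 265 cm; ⌈265/50⌉ = 6.
At least 6 shelves are required, but only 5 are allowed.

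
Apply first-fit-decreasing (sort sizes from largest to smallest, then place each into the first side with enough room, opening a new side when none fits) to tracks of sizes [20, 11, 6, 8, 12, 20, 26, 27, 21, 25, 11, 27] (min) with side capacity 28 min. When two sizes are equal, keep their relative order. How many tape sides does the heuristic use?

Sorted descending: 27, 27, 26, 25, 21, 20, 20, 12, 11, 11, 8, 6.
  27 → side 1 (new)  [load 27/28]
  27 → side 2 (new)  [load 27/28]
  26 → side 3 (new)  [load 26/28]
  25 → side 4 (new)  [load 25/28]
  21 → side 5 (new)  [load 21/28]
  20 → side 6 (new)  [load 20/28]
  20 → side 7 (new)  [load 20/28]
  12 → side 8 (new)  [load 12/28]
  11 → side 8  [load 23/28]
  11 → side 9 (new)  [load 11/28]
  8 → side 6  [load 28/28]
  6 → side 5  [load 27/28]
9 tape sides opened.

9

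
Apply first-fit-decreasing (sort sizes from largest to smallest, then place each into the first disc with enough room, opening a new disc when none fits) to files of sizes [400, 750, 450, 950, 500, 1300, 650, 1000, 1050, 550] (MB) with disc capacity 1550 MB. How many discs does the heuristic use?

Sorted descending: 1300, 1050, 1000, 950, 750, 650, 550, 500, 450, 400.
  1300 → disc 1 (new)  [load 1300/1550]
  1050 → disc 2 (new)  [load 1050/1550]
  1000 → disc 3 (new)  [load 1000/1550]
  950 → disc 4 (new)  [load 950/1550]
  750 → disc 5 (new)  [load 750/1550]
  650 → disc 5  [load 1400/1550]
  550 → disc 3  [load 1550/1550]
  500 → disc 2  [load 1550/1550]
  450 → disc 4  [load 1400/1550]
  400 → disc 6 (new)  [load 400/1550]
6 discs opened.

6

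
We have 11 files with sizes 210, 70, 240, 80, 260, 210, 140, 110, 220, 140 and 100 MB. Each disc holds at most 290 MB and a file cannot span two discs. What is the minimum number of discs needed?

Total = 260 + 240 + 220 + 210 + 210 + 140 + 140 + 110 + 100 + 80 + 70 = 1780 MB.
Lower bound: ⌈1780/290⌉ = 7 discs.
A packing using 7 discs:
  disc 1: 260 = 260
  disc 2: 240 = 240
  disc 3: 220 + 70 = 290
  disc 4: 210 + 80 = 290
  disc 5: 210 = 210
  disc 6: 140 + 140 = 280
  disc 7: 110 + 100 = 210
This matches the lower bound, so 7 is optimal.

7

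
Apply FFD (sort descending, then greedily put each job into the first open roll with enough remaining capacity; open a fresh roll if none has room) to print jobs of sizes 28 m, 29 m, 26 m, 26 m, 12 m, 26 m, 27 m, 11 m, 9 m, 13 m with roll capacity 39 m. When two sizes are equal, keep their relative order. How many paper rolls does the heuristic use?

6

Sorted descending: 29, 28, 27, 26, 26, 26, 13, 12, 11, 9.
  29 → roll 1 (new)  [load 29/39]
  28 → roll 2 (new)  [load 28/39]
  27 → roll 3 (new)  [load 27/39]
  26 → roll 4 (new)  [load 26/39]
  26 → roll 5 (new)  [load 26/39]
  26 → roll 6 (new)  [load 26/39]
  13 → roll 4  [load 39/39]
  12 → roll 3  [load 39/39]
  11 → roll 2  [load 39/39]
  9 → roll 1  [load 38/39]
6 paper rolls opened.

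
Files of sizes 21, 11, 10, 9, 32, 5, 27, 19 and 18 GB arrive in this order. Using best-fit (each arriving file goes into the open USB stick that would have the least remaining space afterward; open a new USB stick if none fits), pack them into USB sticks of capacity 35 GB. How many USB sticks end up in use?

6

  21 → USB stick 1 (new)  [load 21/35]
  11 → USB stick 1  [load 32/35]
  10 → USB stick 2 (new)  [load 10/35]
  9 → USB stick 2  [load 19/35]
  32 → USB stick 3 (new)  [load 32/35]
  5 → USB stick 2  [load 24/35]
  27 → USB stick 4 (new)  [load 27/35]
  19 → USB stick 5 (new)  [load 19/35]
  18 → USB stick 6 (new)  [load 18/35]
6 USB sticks opened.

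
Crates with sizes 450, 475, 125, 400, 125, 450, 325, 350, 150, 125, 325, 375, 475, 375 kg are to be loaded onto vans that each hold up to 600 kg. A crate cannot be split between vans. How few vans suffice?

10

Total = 475 + 475 + 450 + 450 + 400 + 375 + 375 + 350 + 325 + 325 + 150 + 125 + 125 + 125 = 4525 kg.
Lower bound: ⌈4525/600⌉ = 8 vans.
Also, 10 crates each exceed 300 kg, and no two of those can share a van, so at least 10 vans are needed.
A packing using 10 vans:
  van 1: 475 + 125 = 600
  van 2: 475 + 125 = 600
  van 3: 450 + 150 = 600
  van 4: 450 + 125 = 575
  van 5: 400 = 400
  van 6: 375 = 375
  van 7: 375 = 375
  van 8: 350 = 350
  van 9: 325 = 325
  van 10: 325 = 325
This matches the lower bound, so 10 is optimal.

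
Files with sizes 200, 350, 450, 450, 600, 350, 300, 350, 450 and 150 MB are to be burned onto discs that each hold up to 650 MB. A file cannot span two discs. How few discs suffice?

Total = 600 + 450 + 450 + 450 + 350 + 350 + 350 + 300 + 200 + 150 = 3650 MB.
Lower bound: ⌈3650/650⌉ = 6 discs.
Also, 7 files each exceed 325 MB, and no two of those can share a disc, so at least 7 discs are needed.
A packing using 7 discs:
  disc 1: 600 = 600
  disc 2: 450 + 200 = 650
  disc 3: 450 + 150 = 600
  disc 4: 450 = 450
  disc 5: 350 + 300 = 650
  disc 6: 350 = 350
  disc 7: 350 = 350
This matches the lower bound, so 7 is optimal.

7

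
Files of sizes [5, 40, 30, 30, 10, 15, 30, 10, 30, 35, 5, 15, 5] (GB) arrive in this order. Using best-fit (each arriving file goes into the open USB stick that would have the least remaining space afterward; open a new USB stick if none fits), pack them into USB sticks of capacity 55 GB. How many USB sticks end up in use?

6

  5 → USB stick 1 (new)  [load 5/55]
  40 → USB stick 1  [load 45/55]
  30 → USB stick 2 (new)  [load 30/55]
  30 → USB stick 3 (new)  [load 30/55]
  10 → USB stick 1  [load 55/55]
  15 → USB stick 2  [load 45/55]
  30 → USB stick 4 (new)  [load 30/55]
  10 → USB stick 2  [load 55/55]
  30 → USB stick 5 (new)  [load 30/55]
  35 → USB stick 6 (new)  [load 35/55]
  5 → USB stick 6  [load 40/55]
  15 → USB stick 6  [load 55/55]
  5 → USB stick 3  [load 35/55]
6 USB sticks opened.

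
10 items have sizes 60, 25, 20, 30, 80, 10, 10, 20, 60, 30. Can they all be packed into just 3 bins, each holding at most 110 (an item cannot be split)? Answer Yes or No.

No

Total = 345; ⌈345/110⌉ = 4.
At least 4 bins are required, but only 3 are allowed.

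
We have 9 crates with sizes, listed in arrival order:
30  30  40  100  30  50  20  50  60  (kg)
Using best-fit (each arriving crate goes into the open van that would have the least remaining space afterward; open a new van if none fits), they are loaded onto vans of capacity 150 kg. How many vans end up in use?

3

  30 → van 1 (new)  [load 30/150]
  30 → van 1  [load 60/150]
  40 → van 1  [load 100/150]
  100 → van 2 (new)  [load 100/150]
  30 → van 1  [load 130/150]
  50 → van 2  [load 150/150]
  20 → van 1  [load 150/150]
  50 → van 3 (new)  [load 50/150]
  60 → van 3  [load 110/150]
3 vans opened.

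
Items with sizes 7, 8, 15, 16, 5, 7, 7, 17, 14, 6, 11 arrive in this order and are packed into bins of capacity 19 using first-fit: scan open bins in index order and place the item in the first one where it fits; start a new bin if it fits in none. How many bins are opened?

7

  7 → bin 1 (new)  [load 7/19]
  8 → bin 1  [load 15/19]
  15 → bin 2 (new)  [load 15/19]
  16 → bin 3 (new)  [load 16/19]
  5 → bin 4 (new)  [load 5/19]
  7 → bin 4  [load 12/19]
  7 → bin 4  [load 19/19]
  17 → bin 5 (new)  [load 17/19]
  14 → bin 6 (new)  [load 14/19]
  6 → bin 7 (new)  [load 6/19]
  11 → bin 7  [load 17/19]
7 bins opened.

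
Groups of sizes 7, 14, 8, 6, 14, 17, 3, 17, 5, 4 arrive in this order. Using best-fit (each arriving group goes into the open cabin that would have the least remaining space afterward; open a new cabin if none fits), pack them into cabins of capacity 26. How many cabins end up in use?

5

  7 → cabin 1 (new)  [load 7/26]
  14 → cabin 1  [load 21/26]
  8 → cabin 2 (new)  [load 8/26]
  6 → cabin 2  [load 14/26]
  14 → cabin 3 (new)  [load 14/26]
  17 → cabin 4 (new)  [load 17/26]
  3 → cabin 1  [load 24/26]
  17 → cabin 5 (new)  [load 17/26]
  5 → cabin 4  [load 22/26]
  4 → cabin 4  [load 26/26]
5 cabins opened.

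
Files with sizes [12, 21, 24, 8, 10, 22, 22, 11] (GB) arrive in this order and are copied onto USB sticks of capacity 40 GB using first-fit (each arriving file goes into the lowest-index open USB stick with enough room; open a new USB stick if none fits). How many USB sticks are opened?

4

  12 → USB stick 1 (new)  [load 12/40]
  21 → USB stick 1  [load 33/40]
  24 → USB stick 2 (new)  [load 24/40]
  8 → USB stick 2  [load 32/40]
  10 → USB stick 3 (new)  [load 10/40]
  22 → USB stick 3  [load 32/40]
  22 → USB stick 4 (new)  [load 22/40]
  11 → USB stick 4  [load 33/40]
4 USB sticks opened.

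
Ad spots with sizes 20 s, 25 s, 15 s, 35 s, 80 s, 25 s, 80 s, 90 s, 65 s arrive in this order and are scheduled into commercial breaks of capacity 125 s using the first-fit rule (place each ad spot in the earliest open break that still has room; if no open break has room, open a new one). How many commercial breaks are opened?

5

  20 → break 1 (new)  [load 20/125]
  25 → break 1  [load 45/125]
  15 → break 1  [load 60/125]
  35 → break 1  [load 95/125]
  80 → break 2 (new)  [load 80/125]
  25 → break 1  [load 120/125]
  80 → break 3 (new)  [load 80/125]
  90 → break 4 (new)  [load 90/125]
  65 → break 5 (new)  [load 65/125]
5 commercial breaks opened.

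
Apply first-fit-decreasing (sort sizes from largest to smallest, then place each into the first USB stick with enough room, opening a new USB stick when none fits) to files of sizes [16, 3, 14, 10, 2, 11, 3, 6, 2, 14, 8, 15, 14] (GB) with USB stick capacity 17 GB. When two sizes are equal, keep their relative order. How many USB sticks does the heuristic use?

Sorted descending: 16, 15, 14, 14, 14, 11, 10, 8, 6, 3, 3, 2, 2.
  16 → USB stick 1 (new)  [load 16/17]
  15 → USB stick 2 (new)  [load 15/17]
  14 → USB stick 3 (new)  [load 14/17]
  14 → USB stick 4 (new)  [load 14/17]
  14 → USB stick 5 (new)  [load 14/17]
  11 → USB stick 6 (new)  [load 11/17]
  10 → USB stick 7 (new)  [load 10/17]
  8 → USB stick 8 (new)  [load 8/17]
  6 → USB stick 6  [load 17/17]
  3 → USB stick 3  [load 17/17]
  3 → USB stick 4  [load 17/17]
  2 → USB stick 2  [load 17/17]
  2 → USB stick 5  [load 16/17]
8 USB sticks opened.

8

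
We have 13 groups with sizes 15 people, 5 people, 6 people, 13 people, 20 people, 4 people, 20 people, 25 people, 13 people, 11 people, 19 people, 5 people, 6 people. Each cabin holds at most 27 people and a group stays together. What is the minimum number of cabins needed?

7

Total = 25 + 20 + 20 + 19 + 15 + 13 + 13 + 11 + 6 + 6 + 5 + 5 + 4 = 162 people.
Lower bound: ⌈162/27⌉ = 6 cabins.
A packing using 7 cabins:
  cabin 1: 25 = 25
  cabin 2: 20 + 6 = 26
  cabin 3: 20 + 6 = 26
  cabin 4: 19 + 5 = 24
  cabin 5: 15 + 11 = 26
  cabin 6: 13 + 13 = 26
  cabin 7: 5 + 4 = 9
No arrangement into 6 cabins stays within capacity, so 7 is optimal.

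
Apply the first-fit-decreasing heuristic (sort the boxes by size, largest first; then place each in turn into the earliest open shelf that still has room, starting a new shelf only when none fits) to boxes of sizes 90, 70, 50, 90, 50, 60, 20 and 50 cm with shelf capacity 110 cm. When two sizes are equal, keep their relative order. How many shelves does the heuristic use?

Sorted descending: 90, 90, 70, 60, 50, 50, 50, 20.
  90 → shelf 1 (new)  [load 90/110]
  90 → shelf 2 (new)  [load 90/110]
  70 → shelf 3 (new)  [load 70/110]
  60 → shelf 4 (new)  [load 60/110]
  50 → shelf 4  [load 110/110]
  50 → shelf 5 (new)  [load 50/110]
  50 → shelf 5  [load 100/110]
  20 → shelf 1  [load 110/110]
5 shelves opened.

5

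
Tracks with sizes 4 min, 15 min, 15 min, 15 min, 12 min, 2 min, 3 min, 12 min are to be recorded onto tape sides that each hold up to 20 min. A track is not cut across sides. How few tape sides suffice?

5

Total = 15 + 15 + 15 + 12 + 12 + 4 + 3 + 2 = 78 min.
Lower bound: ⌈78/20⌉ = 4 tape sides.
Also, 5 tracks each exceed 10 min, and no two of those can share a side, so at least 5 tape sides are needed.
A packing using 5 tape sides:
  side 1: 15 + 4 = 19
  side 2: 15 + 3 + 2 = 20
  side 3: 15 = 15
  side 4: 12 = 12
  side 5: 12 = 12
This matches the lower bound, so 5 is optimal.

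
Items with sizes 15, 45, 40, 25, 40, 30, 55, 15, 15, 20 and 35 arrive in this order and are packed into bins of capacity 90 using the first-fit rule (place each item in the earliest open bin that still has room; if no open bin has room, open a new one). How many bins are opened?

4

  15 → bin 1 (new)  [load 15/90]
  45 → bin 1  [load 60/90]
  40 → bin 2 (new)  [load 40/90]
  25 → bin 1  [load 85/90]
  40 → bin 2  [load 80/90]
  30 → bin 3 (new)  [load 30/90]
  55 → bin 3  [load 85/90]
  15 → bin 4 (new)  [load 15/90]
  15 → bin 4  [load 30/90]
  20 → bin 4  [load 50/90]
  35 → bin 4  [load 85/90]
4 bins opened.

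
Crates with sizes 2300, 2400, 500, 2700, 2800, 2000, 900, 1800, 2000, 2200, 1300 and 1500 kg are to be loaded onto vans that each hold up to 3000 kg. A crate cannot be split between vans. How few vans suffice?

9

Total = 2800 + 2700 + 2400 + 2300 + 2200 + 2000 + 2000 + 1800 + 1500 + 1300 + 900 + 500 = 22400 kg.
Lower bound: ⌈22400/3000⌉ = 8 vans.
A packing using 9 vans:
  van 1: 2800 = 2800
  van 2: 2700 = 2700
  van 3: 2400 + 500 = 2900
  van 4: 2300 = 2300
  van 5: 2200 = 2200
  van 6: 2000 + 900 = 2900
  van 7: 2000 = 2000
  van 8: 1800 = 1800
  van 9: 1500 + 1300 = 2800
No arrangement into 8 vans stays within capacity, so 9 is optimal.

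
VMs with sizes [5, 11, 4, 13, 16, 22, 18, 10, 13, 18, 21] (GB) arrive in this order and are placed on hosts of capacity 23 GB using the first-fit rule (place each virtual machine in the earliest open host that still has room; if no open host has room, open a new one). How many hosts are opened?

  5 → host 1 (new)  [load 5/23]
  11 → host 1  [load 16/23]
  4 → host 1  [load 20/23]
  13 → host 2 (new)  [load 13/23]
  16 → host 3 (new)  [load 16/23]
  22 → host 4 (new)  [load 22/23]
  18 → host 5 (new)  [load 18/23]
  10 → host 2  [load 23/23]
  13 → host 6 (new)  [load 13/23]
  18 → host 7 (new)  [load 18/23]
  21 → host 8 (new)  [load 21/23]
8 hosts opened.

8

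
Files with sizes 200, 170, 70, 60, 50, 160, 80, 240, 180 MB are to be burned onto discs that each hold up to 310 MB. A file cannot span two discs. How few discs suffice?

Total = 240 + 200 + 180 + 170 + 160 + 80 + 70 + 60 + 50 = 1210 MB.
Lower bound: ⌈1210/310⌉ = 4 discs.
Also, 5 files each exceed 155 MB, and no two of those can share a disc, so at least 5 discs are needed.
A packing using 5 discs:
  disc 1: 240 + 70 = 310
  disc 2: 200 + 80 = 280
  disc 3: 180 + 60 + 50 = 290
  disc 4: 170 = 170
  disc 5: 160 = 160
This matches the lower bound, so 5 is optimal.

5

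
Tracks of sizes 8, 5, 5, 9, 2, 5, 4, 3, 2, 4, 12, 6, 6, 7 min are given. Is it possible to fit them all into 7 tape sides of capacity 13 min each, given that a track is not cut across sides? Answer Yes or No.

Yes

A valid assignment using 7 tape sides:
  side 1: 12 = 12
  side 2: 9 + 4 = 13
  side 3: 8 + 5 = 13
  side 4: 7 + 6 = 13
  side 5: 6 + 5 + 2 = 13
  side 6: 5 + 4 + 3 = 12
  side 7: 2 = 2
Every load is within 13 min, so 7 tape sides suffice.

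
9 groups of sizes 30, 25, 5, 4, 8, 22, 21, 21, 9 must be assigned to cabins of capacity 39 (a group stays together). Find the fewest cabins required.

5

Total = 30 + 25 + 22 + 21 + 21 + 9 + 8 + 5 + 4 = 145.
Lower bound: ⌈145/39⌉ = 4 cabins.
Also, 5 groups each exceed 39/2, and no two of those can share a cabin, so at least 5 cabins are needed.
A packing using 5 cabins:
  cabin 1: 30 + 9 = 39
  cabin 2: 25 + 8 + 5 = 38
  cabin 3: 22 + 4 = 26
  cabin 4: 21 = 21
  cabin 5: 21 = 21
This matches the lower bound, so 5 is optimal.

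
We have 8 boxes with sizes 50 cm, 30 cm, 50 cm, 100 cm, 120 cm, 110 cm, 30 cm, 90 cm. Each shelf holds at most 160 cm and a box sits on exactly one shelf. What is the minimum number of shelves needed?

4

Total = 120 + 110 + 100 + 90 + 50 + 50 + 30 + 30 = 580 cm.
Lower bound: ⌈580/160⌉ = 4 shelves.
A packing using 4 shelves:
  shelf 1: 120 + 30 = 150
  shelf 2: 110 + 50 = 160
  shelf 3: 100 + 50 = 150
  shelf 4: 90 + 30 = 120
This matches the lower bound, so 4 is optimal.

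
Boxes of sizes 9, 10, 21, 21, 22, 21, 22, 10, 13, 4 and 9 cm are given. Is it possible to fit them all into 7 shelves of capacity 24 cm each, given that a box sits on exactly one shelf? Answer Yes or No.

Total = 162 cm; ⌈162/24⌉ = 7.
The bound of 7 does not rule out 7, but exhaustive search shows no assignment into 7 shelves of capacity 24 cm exists — the minimum is 8.

No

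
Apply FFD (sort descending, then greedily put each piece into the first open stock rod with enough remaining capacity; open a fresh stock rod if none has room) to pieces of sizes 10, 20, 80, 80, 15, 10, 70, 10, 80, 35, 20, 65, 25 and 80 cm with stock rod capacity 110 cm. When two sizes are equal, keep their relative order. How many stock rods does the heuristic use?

6

Sorted descending: 80, 80, 80, 80, 70, 65, 35, 25, 20, 20, 15, 10, 10, 10.
  80 → stock rod 1 (new)  [load 80/110]
  80 → stock rod 2 (new)  [load 80/110]
  80 → stock rod 3 (new)  [load 80/110]
  80 → stock rod 4 (new)  [load 80/110]
  70 → stock rod 5 (new)  [load 70/110]
  65 → stock rod 6 (new)  [load 65/110]
  35 → stock rod 5  [load 105/110]
  25 → stock rod 1  [load 105/110]
  20 → stock rod 2  [load 100/110]
  20 → stock rod 3  [load 100/110]
  15 → stock rod 4  [load 95/110]
  10 → stock rod 2  [load 110/110]
  10 → stock rod 3  [load 110/110]
  10 → stock rod 4  [load 105/110]
6 stock rods opened.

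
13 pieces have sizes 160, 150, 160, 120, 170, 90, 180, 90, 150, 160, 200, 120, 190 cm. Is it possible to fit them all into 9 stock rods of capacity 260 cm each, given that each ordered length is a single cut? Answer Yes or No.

No

Total = 1940 cm; ⌈1940/260⌉ = 8.
9 pieces each exceed half the capacity and cannot share a stock rod, forcing at least 9 stock rods.
The bound of 9 does not rule out 9, but exhaustive search shows no assignment into 9 stock rods of capacity 260 cm exists — the minimum is 10.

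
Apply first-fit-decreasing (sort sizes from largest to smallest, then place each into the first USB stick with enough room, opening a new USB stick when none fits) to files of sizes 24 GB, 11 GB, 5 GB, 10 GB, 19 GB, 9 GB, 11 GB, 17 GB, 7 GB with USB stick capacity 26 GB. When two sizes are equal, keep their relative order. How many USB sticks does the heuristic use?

5

Sorted descending: 24, 19, 17, 11, 11, 10, 9, 7, 5.
  24 → USB stick 1 (new)  [load 24/26]
  19 → USB stick 2 (new)  [load 19/26]
  17 → USB stick 3 (new)  [load 17/26]
  11 → USB stick 4 (new)  [load 11/26]
  11 → USB stick 4  [load 22/26]
  10 → USB stick 5 (new)  [load 10/26]
  9 → USB stick 3  [load 26/26]
  7 → USB stick 2  [load 26/26]
  5 → USB stick 5  [load 15/26]
5 USB sticks opened.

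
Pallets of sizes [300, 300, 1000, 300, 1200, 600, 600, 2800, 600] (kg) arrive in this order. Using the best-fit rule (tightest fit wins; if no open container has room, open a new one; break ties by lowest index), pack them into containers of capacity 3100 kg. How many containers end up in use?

3

  300 → container 1 (new)  [load 300/3100]
  300 → container 1  [load 600/3100]
  1000 → container 1  [load 1600/3100]
  300 → container 1  [load 1900/3100]
  1200 → container 1  [load 3100/3100]
  600 → container 2 (new)  [load 600/3100]
  600 → container 2  [load 1200/3100]
  2800 → container 3 (new)  [load 2800/3100]
  600 → container 2  [load 1800/3100]
3 containers opened.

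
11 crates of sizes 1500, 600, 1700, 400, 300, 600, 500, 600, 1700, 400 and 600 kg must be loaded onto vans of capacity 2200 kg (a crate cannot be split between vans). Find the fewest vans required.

Total = 1700 + 1700 + 1500 + 600 + 600 + 600 + 600 + 500 + 400 + 400 + 300 = 8900 kg.
Lower bound: ⌈8900/2200⌉ = 5 vans.
A packing using 5 vans:
  van 1: 1700 + 500 = 2200
  van 2: 1700 + 400 = 2100
  van 3: 1500 + 600 = 2100
  van 4: 600 + 600 + 600 + 400 = 2200
  van 5: 300 = 300
This matches the lower bound, so 5 is optimal.

5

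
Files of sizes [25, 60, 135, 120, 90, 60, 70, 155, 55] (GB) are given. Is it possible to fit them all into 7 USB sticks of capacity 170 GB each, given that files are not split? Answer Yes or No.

A valid assignment using 6 USB sticks:
  USB stick 1: 155 = 155
  USB stick 2: 135 + 25 = 160
  USB stick 3: 120 = 120
  USB stick 4: 90 + 70 = 160
  USB stick 5: 60 + 60 = 120
  USB stick 6: 55 = 55
That uses only 6 ≤ 7, so 7 USB sticks are enough.

Yes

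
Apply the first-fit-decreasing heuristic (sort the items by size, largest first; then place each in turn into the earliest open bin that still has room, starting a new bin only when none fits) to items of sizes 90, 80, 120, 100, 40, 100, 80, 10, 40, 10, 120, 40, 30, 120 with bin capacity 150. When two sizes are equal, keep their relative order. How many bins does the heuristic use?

8

Sorted descending: 120, 120, 120, 100, 100, 90, 80, 80, 40, 40, 40, 30, 10, 10.
  120 → bin 1 (new)  [load 120/150]
  120 → bin 2 (new)  [load 120/150]
  120 → bin 3 (new)  [load 120/150]
  100 → bin 4 (new)  [load 100/150]
  100 → bin 5 (new)  [load 100/150]
  90 → bin 6 (new)  [load 90/150]
  80 → bin 7 (new)  [load 80/150]
  80 → bin 8 (new)  [load 80/150]
  40 → bin 4  [load 140/150]
  40 → bin 5  [load 140/150]
  40 → bin 6  [load 130/150]
  30 → bin 1  [load 150/150]
  10 → bin 2  [load 130/150]
  10 → bin 2  [load 140/150]
8 bins opened.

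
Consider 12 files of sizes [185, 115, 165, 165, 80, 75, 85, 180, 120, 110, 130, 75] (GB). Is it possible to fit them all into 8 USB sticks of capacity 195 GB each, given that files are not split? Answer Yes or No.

No

Total = 1485 GB; ⌈1485/195⌉ = 8.
The bound of 8 does not rule out 8, but exhaustive search shows no assignment into 8 USB sticks of capacity 195 GB exists — the minimum is 9.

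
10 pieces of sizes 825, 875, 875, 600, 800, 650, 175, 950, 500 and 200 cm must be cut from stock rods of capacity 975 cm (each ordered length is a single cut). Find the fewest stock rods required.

Total = 950 + 875 + 875 + 825 + 800 + 650 + 600 + 500 + 200 + 175 = 6450 cm.
Lower bound: ⌈6450/975⌉ = 7 stock rods.
Also, 8 pieces each exceed 975/2 cm, and no two of those can share a stock rod, so at least 8 stock rods are needed.
A packing using 8 stock rods:
  stock rod 1: 950 = 950
  stock rod 2: 875 = 875
  stock rod 3: 875 = 875
  stock rod 4: 825 = 825
  stock rod 5: 800 + 175 = 975
  stock rod 6: 650 + 200 = 850
  stock rod 7: 600 = 600
  stock rod 8: 500 = 500
This matches the lower bound, so 8 is optimal.

8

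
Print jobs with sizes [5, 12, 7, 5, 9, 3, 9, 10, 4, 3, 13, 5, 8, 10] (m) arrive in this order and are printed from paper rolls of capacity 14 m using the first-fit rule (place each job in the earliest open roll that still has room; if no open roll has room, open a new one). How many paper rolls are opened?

  5 → roll 1 (new)  [load 5/14]
  12 → roll 2 (new)  [load 12/14]
  7 → roll 1  [load 12/14]
  5 → roll 3 (new)  [load 5/14]
  9 → roll 3  [load 14/14]
  3 → roll 4 (new)  [load 3/14]
  9 → roll 4  [load 12/14]
  10 → roll 5 (new)  [load 10/14]
  4 → roll 5  [load 14/14]
  3 → roll 6 (new)  [load 3/14]
  13 → roll 7 (new)  [load 13/14]
  5 → roll 6  [load 8/14]
  8 → roll 8 (new)  [load 8/14]
  10 → roll 9 (new)  [load 10/14]
9 paper rolls opened.

9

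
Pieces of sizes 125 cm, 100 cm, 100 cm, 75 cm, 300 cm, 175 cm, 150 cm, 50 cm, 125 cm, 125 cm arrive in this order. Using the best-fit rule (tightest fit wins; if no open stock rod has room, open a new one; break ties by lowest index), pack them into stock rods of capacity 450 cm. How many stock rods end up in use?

3

  125 → stock rod 1 (new)  [load 125/450]
  100 → stock rod 1  [load 225/450]
  100 → stock rod 1  [load 325/450]
  75 → stock rod 1  [load 400/450]
  300 → stock rod 2 (new)  [load 300/450]
  175 → stock rod 3 (new)  [load 175/450]
  150 → stock rod 2  [load 450/450]
  50 → stock rod 1  [load 450/450]
  125 → stock rod 3  [load 300/450]
  125 → stock rod 3  [load 425/450]
3 stock rods opened.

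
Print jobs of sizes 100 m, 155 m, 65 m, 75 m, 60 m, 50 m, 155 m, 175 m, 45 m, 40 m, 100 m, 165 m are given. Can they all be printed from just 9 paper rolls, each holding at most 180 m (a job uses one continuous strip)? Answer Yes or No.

Yes

A valid assignment using 8 paper rolls:
  roll 1: 175 = 175
  roll 2: 165 = 165
  roll 3: 155 = 155
  roll 4: 155 = 155
  roll 5: 100 + 75 = 175
  roll 6: 100 + 65 = 165
  roll 7: 60 + 50 + 45 = 155
  roll 8: 40 = 40
That uses only 8 ≤ 9, so 9 paper rolls are enough.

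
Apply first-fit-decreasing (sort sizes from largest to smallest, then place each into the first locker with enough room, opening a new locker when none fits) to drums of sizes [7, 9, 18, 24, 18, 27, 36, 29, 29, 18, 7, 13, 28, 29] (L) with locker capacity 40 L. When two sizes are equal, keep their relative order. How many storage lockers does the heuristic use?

9

Sorted descending: 36, 29, 29, 29, 28, 27, 24, 18, 18, 18, 13, 9, 7, 7.
  36 → locker 1 (new)  [load 36/40]
  29 → locker 2 (new)  [load 29/40]
  29 → locker 3 (new)  [load 29/40]
  29 → locker 4 (new)  [load 29/40]
  28 → locker 5 (new)  [load 28/40]
  27 → locker 6 (new)  [load 27/40]
  24 → locker 7 (new)  [load 24/40]
  18 → locker 8 (new)  [load 18/40]
  18 → locker 8  [load 36/40]
  18 → locker 9 (new)  [load 18/40]
  13 → locker 6  [load 40/40]
  9 → locker 2  [load 38/40]
  7 → locker 3  [load 36/40]
  7 → locker 4  [load 36/40]
9 storage lockers opened.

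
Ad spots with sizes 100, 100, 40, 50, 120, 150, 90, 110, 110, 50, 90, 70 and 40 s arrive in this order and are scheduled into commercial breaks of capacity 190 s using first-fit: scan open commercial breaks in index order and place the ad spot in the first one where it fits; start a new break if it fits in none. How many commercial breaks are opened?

  100 → break 1 (new)  [load 100/190]
  100 → break 2 (new)  [load 100/190]
  40 → break 1  [load 140/190]
  50 → break 1  [load 190/190]
  120 → break 3 (new)  [load 120/190]
  150 → break 4 (new)  [load 150/190]
  90 → break 2  [load 190/190]
  110 → break 5 (new)  [load 110/190]
  110 → break 6 (new)  [load 110/190]
  50 → break 3  [load 170/190]
  90 → break 7 (new)  [load 90/190]
  70 → break 5  [load 180/190]
  40 → break 4  [load 190/190]
7 commercial breaks opened.

7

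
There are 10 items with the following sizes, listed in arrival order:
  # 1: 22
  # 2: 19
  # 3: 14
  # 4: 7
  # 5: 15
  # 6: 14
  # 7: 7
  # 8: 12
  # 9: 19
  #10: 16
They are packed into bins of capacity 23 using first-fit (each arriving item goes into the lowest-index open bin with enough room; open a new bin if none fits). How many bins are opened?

  22 → bin 1 (new)  [load 22/23]
  19 → bin 2 (new)  [load 19/23]
  14 → bin 3 (new)  [load 14/23]
  7 → bin 3  [load 21/23]
  15 → bin 4 (new)  [load 15/23]
  14 → bin 5 (new)  [load 14/23]
  7 → bin 4  [load 22/23]
  12 → bin 6 (new)  [load 12/23]
  19 → bin 7 (new)  [load 19/23]
  16 → bin 8 (new)  [load 16/23]
8 bins opened.

8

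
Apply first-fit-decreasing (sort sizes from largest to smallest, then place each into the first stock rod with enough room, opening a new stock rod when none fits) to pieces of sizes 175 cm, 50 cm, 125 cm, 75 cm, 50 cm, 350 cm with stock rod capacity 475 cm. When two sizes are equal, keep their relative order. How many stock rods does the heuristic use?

Sorted descending: 350, 175, 125, 75, 50, 50.
  350 → stock rod 1 (new)  [load 350/475]
  175 → stock rod 2 (new)  [load 175/475]
  125 → stock rod 1  [load 475/475]
  75 → stock rod 2  [load 250/475]
  50 → stock rod 2  [load 300/475]
  50 → stock rod 2  [load 350/475]
2 stock rods opened.

2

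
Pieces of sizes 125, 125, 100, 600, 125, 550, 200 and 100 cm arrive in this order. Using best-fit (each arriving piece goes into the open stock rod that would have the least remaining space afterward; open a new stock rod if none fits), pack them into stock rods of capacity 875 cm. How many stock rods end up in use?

3

  125 → stock rod 1 (new)  [load 125/875]
  125 → stock rod 1  [load 250/875]
  100 → stock rod 1  [load 350/875]
  600 → stock rod 2 (new)  [load 600/875]
  125 → stock rod 2  [load 725/875]
  550 → stock rod 3 (new)  [load 550/875]
  200 → stock rod 3  [load 750/875]
  100 → stock rod 3  [load 850/875]
3 stock rods opened.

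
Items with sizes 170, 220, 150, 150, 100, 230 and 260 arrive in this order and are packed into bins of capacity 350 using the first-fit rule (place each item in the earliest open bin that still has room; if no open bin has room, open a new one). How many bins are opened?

  170 → bin 1 (new)  [load 170/350]
  220 → bin 2 (new)  [load 220/350]
  150 → bin 1  [load 320/350]
  150 → bin 3 (new)  [load 150/350]
  100 → bin 2  [load 320/350]
  230 → bin 4 (new)  [load 230/350]
  260 → bin 5 (new)  [load 260/350]
5 bins opened.

5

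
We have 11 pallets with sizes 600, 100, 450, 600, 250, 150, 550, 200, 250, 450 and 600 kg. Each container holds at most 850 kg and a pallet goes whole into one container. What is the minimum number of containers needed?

6

Total = 600 + 600 + 600 + 550 + 450 + 450 + 250 + 250 + 200 + 150 + 100 = 4200 kg.
Lower bound: ⌈4200/850⌉ = 5 containers.
Also, 6 pallets each exceed 425 kg, and no two of those can share a container, so at least 6 containers are needed.
A packing using 6 containers:
  container 1: 600 + 250 = 850
  container 2: 600 + 250 = 850
  container 3: 600 + 200 = 800
  container 4: 550 + 150 + 100 = 800
  container 5: 450 = 450
  container 6: 450 = 450
This matches the lower bound, so 6 is optimal.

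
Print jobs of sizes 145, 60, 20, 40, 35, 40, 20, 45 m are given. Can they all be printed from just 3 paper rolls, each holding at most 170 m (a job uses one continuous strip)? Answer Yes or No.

A valid assignment using 3 paper rolls:
  roll 1: 145 + 20 = 165
  roll 2: 60 + 45 + 40 + 20 = 165
  roll 3: 40 + 35 = 75
Every load is within 170 m, so 3 paper rolls suffice.

Yes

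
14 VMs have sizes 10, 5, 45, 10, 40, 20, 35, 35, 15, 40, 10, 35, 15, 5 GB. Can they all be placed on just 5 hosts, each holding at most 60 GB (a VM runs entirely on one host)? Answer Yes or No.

No

Total = 320 GB; ⌈320/60⌉ = 6.
At least 6 hosts are required, but only 5 are allowed.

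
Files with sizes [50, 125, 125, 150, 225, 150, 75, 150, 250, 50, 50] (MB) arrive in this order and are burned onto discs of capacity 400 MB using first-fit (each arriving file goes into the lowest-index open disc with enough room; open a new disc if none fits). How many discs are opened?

4

  50 → disc 1 (new)  [load 50/400]
  125 → disc 1  [load 175/400]
  125 → disc 1  [load 300/400]
  150 → disc 2 (new)  [load 150/400]
  225 → disc 2  [load 375/400]
  150 → disc 3 (new)  [load 150/400]
  75 → disc 1  [load 375/400]
  150 → disc 3  [load 300/400]
  250 → disc 4 (new)  [load 250/400]
  50 → disc 3  [load 350/400]
  50 → disc 3  [load 400/400]
4 discs opened.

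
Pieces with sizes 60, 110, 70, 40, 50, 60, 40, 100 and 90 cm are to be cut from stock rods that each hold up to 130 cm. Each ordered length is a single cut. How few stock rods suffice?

Total = 110 + 100 + 90 + 70 + 60 + 60 + 50 + 40 + 40 = 620 cm.
Lower bound: ⌈620/130⌉ = 5 stock rods.
A packing using 6 stock rods:
  stock rod 1: 110 = 110
  stock rod 2: 100 = 100
  stock rod 3: 90 + 40 = 130
  stock rod 4: 70 + 60 = 130
  stock rod 5: 60 + 50 = 110
  stock rod 6: 40 = 40
No arrangement into 5 stock rods stays within capacity, so 6 is optimal.

6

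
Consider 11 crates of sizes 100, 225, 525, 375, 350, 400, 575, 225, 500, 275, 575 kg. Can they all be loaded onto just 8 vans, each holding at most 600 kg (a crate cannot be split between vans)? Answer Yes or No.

A valid assignment using 8 vans:
  van 1: 575 = 575
  van 2: 575 = 575
  van 3: 525 = 525
  van 4: 500 + 100 = 600
  van 5: 400 = 400
  van 6: 375 + 225 = 600
  van 7: 350 + 225 = 575
  van 8: 275 = 275
Every load is within 600 kg, so 8 vans suffice.

Yes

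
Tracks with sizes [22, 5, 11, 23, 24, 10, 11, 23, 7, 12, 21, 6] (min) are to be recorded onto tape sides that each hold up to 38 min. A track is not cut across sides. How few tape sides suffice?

Total = 24 + 23 + 23 + 22 + 21 + 12 + 11 + 11 + 10 + 7 + 6 + 5 = 175 min.
Lower bound: ⌈175/38⌉ = 5 tape sides.
A packing using 5 tape sides:
  side 1: 24 + 12 = 36
  side 2: 23 + 11 = 34
  side 3: 23 + 11 = 34
  side 4: 22 + 10 + 6 = 38
  side 5: 21 + 7 + 5 = 33
This matches the lower bound, so 5 is optimal.

5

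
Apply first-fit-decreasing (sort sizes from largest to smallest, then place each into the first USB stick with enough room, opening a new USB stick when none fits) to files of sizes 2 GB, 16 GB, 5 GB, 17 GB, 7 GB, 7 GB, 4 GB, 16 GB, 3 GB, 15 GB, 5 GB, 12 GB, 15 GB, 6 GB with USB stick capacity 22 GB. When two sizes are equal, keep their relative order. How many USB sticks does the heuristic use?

Sorted descending: 17, 16, 16, 15, 15, 12, 7, 7, 6, 5, 5, 4, 3, 2.
  17 → USB stick 1 (new)  [load 17/22]
  16 → USB stick 2 (new)  [load 16/22]
  16 → USB stick 3 (new)  [load 16/22]
  15 → USB stick 4 (new)  [load 15/22]
  15 → USB stick 5 (new)  [load 15/22]
  12 → USB stick 6 (new)  [load 12/22]
  7 → USB stick 4  [load 22/22]
  7 → USB stick 5  [load 22/22]
  6 → USB stick 2  [load 22/22]
  5 → USB stick 1  [load 22/22]
  5 → USB stick 3  [load 21/22]
  4 → USB stick 6  [load 16/22]
  3 → USB stick 6  [load 19/22]
  2 → USB stick 6  [load 21/22]
6 USB sticks opened.

6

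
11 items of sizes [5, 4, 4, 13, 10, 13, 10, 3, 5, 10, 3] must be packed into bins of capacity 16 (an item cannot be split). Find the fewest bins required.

Total = 13 + 13 + 10 + 10 + 10 + 5 + 5 + 4 + 4 + 3 + 3 = 80.
Lower bound: ⌈80/16⌉ = 5 bins.
A packing using 6 bins:
  bin 1: 13 + 3 = 16
  bin 2: 13 + 3 = 16
  bin 3: 10 + 5 = 15
  bin 4: 10 + 5 = 15
  bin 5: 10 + 4 = 14
  bin 6: 4 = 4
No arrangement into 5 bins stays within capacity, so 6 is optimal.

6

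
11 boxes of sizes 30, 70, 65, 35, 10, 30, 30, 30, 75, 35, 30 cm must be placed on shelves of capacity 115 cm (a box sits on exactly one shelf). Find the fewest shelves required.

5

Total = 75 + 70 + 65 + 35 + 35 + 30 + 30 + 30 + 30 + 30 + 10 = 440 cm.
Lower bound: ⌈440/115⌉ = 4 shelves.
A packing using 5 shelves:
  shelf 1: 75 + 35 = 110
  shelf 2: 70 + 35 + 10 = 115
  shelf 3: 65 + 30 = 95
  shelf 4: 30 + 30 + 30 = 90
  shelf 5: 30 = 30
No arrangement into 4 shelves stays within capacity, so 5 is optimal.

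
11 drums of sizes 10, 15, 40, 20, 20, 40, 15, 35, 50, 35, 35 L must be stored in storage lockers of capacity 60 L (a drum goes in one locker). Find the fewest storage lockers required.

6

Total = 50 + 40 + 40 + 35 + 35 + 35 + 20 + 20 + 15 + 15 + 10 = 315 L.
Lower bound: ⌈315/60⌉ = 6 storage lockers.
A packing using 6 storage lockers:
  locker 1: 50 + 10 = 60
  locker 2: 40 + 20 = 60
  locker 3: 40 + 20 = 60
  locker 4: 35 + 15 = 50
  locker 5: 35 + 15 = 50
  locker 6: 35 = 35
This matches the lower bound, so 6 is optimal.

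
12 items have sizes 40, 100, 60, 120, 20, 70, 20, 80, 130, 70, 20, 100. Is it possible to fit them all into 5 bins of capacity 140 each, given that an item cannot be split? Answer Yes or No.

Total = 830; ⌈830/140⌉ = 6.
At least 6 bins are required, but only 5 are allowed.

No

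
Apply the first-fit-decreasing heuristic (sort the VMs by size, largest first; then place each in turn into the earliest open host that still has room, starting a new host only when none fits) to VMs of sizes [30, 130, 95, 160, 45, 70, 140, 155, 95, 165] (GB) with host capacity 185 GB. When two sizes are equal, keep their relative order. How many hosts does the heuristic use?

7

Sorted descending: 165, 160, 155, 140, 130, 95, 95, 70, 45, 30.
  165 → host 1 (new)  [load 165/185]
  160 → host 2 (new)  [load 160/185]
  155 → host 3 (new)  [load 155/185]
  140 → host 4 (new)  [load 140/185]
  130 → host 5 (new)  [load 130/185]
  95 → host 6 (new)  [load 95/185]
  95 → host 7 (new)  [load 95/185]
  70 → host 6  [load 165/185]
  45 → host 4  [load 185/185]
  30 → host 3  [load 185/185]
7 hosts opened.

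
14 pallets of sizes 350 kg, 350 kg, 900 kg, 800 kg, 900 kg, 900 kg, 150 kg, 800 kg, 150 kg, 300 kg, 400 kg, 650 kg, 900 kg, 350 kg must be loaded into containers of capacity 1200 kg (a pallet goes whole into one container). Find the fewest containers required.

Total = 900 + 900 + 900 + 900 + 800 + 800 + 650 + 400 + 350 + 350 + 350 + 300 + 150 + 150 = 7900 kg.
Lower bound: ⌈7900/1200⌉ = 7 containers.
A packing using 8 containers:
  container 1: 900 + 300 = 1200
  container 2: 900 + 150 + 150 = 1200
  container 3: 900 = 900
  container 4: 900 = 900
  container 5: 800 + 400 = 1200
  container 6: 800 + 350 = 1150
  container 7: 650 + 350 = 1000
  container 8: 350 = 350
No arrangement into 7 containers stays within capacity, so 8 is optimal.

8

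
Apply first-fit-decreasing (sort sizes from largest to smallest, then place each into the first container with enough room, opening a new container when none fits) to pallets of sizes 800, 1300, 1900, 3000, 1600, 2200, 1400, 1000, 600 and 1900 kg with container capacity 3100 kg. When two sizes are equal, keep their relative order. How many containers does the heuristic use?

Sorted descending: 3000, 2200, 1900, 1900, 1600, 1400, 1300, 1000, 800, 600.
  3000 → container 1 (new)  [load 3000/3100]
  2200 → container 2 (new)  [load 2200/3100]
  1900 → container 3 (new)  [load 1900/3100]
  1900 → container 4 (new)  [load 1900/3100]
  1600 → container 5 (new)  [load 1600/3100]
  1400 → container 5  [load 3000/3100]
  1300 → container 6 (new)  [load 1300/3100]
  1000 → container 3  [load 2900/3100]
  800 → container 2  [load 3000/3100]
  600 → container 4  [load 2500/3100]
6 containers opened.

6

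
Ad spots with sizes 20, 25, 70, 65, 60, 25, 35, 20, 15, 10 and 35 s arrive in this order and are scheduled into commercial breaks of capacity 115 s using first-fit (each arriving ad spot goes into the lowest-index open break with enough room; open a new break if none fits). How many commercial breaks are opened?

  20 → break 1 (new)  [load 20/115]
  25 → break 1  [load 45/115]
  70 → break 1  [load 115/115]
  65 → break 2 (new)  [load 65/115]
  60 → break 3 (new)  [load 60/115]
  25 → break 2  [load 90/115]
  35 → break 3  [load 95/115]
  20 → break 2  [load 110/115]
  15 → break 3  [load 110/115]
  10 → break 4 (new)  [load 10/115]
  35 → break 4  [load 45/115]
4 commercial breaks opened.

4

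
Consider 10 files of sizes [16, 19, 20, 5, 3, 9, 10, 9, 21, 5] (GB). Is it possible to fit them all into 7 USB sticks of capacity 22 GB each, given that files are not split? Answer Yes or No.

Yes

A valid assignment using 6 USB sticks:
  USB stick 1: 21 = 21
  USB stick 2: 20 = 20
  USB stick 3: 19 + 3 = 22
  USB stick 4: 16 + 5 = 21
  USB stick 5: 10 + 9 = 19
  USB stick 6: 9 + 5 = 14
That uses only 6 ≤ 7, so 7 USB sticks are enough.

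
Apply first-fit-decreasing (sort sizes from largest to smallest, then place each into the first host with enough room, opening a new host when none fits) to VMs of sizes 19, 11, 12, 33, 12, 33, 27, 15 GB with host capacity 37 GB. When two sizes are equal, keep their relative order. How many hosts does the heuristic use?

5

Sorted descending: 33, 33, 27, 19, 15, 12, 12, 11.
  33 → host 1 (new)  [load 33/37]
  33 → host 2 (new)  [load 33/37]
  27 → host 3 (new)  [load 27/37]
  19 → host 4 (new)  [load 19/37]
  15 → host 4  [load 34/37]
  12 → host 5 (new)  [load 12/37]
  12 → host 5  [load 24/37]
  11 → host 5  [load 35/37]
5 hosts opened.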